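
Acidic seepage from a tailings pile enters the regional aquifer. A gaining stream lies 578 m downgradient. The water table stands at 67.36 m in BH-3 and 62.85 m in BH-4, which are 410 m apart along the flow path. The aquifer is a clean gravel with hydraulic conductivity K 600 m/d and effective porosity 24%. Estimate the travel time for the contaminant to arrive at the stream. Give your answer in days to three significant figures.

21.0 days

Hydraulic gradient i = (67.36 − 62.85) / 410 = 4.51 / 410 = 0.01100
q = Ki = 600 × 0.01100 = 6.600 m/d
Average linear velocity = 6.600 / 0.24 = 27.50 m/d
t = L / v = 578 / 27.50 = 21.02 d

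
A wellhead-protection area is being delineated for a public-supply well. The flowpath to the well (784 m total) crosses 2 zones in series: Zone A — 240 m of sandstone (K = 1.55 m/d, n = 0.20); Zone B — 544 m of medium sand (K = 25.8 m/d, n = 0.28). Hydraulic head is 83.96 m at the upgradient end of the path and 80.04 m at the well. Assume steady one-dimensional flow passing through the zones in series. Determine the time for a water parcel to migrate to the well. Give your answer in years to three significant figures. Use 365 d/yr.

24.6 years

Total head drop ΔH = 83.96 − 80.04 = 3.92 m
Steady 1-D flow in series ⇒ the Darcy flux q is identical in every zone and the zone head losses add (resistances L/K in series).
Σ(L/K) = 240/1.55 + 544/25.8 = 154.8 + 21.09 = 175.9 d
q = ΔH / Σ(L/K) = 3.92 / 175.9 = 0.02228 m/d (same in every zone)
Zone A: v = q/n = 0.02228/0.20 = 0.1114 m/d → t_A = 240/0.1114 = 2154 d
Zone B: v = q/n = 0.02228/0.28 = 0.07958 m/d → t_B = 544/0.07958 = 6836 d
Total t = 2154 + 6836 = 8990 d
   = 8990 / 365 = 24.6 yr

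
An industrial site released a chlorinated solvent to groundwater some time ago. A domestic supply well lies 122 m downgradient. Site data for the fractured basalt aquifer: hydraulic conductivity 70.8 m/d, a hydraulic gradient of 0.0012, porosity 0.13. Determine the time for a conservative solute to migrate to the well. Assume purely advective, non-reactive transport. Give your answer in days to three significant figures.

187 days

Specific discharge q = 70.8 × 0.0012 = 0.08496 m/d
Seepage velocity v = q / n = 0.08496 / 0.13 = 0.6535 m/d
t = L / v = 122 / 0.6535 = 186.7 d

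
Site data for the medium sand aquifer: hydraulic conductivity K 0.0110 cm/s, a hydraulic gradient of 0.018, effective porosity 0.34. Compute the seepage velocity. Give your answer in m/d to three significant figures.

0.503 m/d

K = 0.0110 cm/s × 864 = 9.504 m/d
q = Ki = 9.504 × 0.018 = 0.1711 m/d
v = Ki/n = 9.504·0.018/0.34 = 0.5032 m/d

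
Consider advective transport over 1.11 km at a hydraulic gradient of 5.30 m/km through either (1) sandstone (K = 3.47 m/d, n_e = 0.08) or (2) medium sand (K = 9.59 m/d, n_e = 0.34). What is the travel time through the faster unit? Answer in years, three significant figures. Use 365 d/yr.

Unit 1 (sandstone): v = 3.47×0.0053/0.08 = 0.2299 m/d, t = 1110/0.2299 = 4828 d
Unit 2 (medium sand): v = 9.59×0.0053/0.34 = 0.1495 m/d, t = 1110/0.1495 = 7425 d
Faster: 4828 d / 365 = 13.2 yr

13.2 years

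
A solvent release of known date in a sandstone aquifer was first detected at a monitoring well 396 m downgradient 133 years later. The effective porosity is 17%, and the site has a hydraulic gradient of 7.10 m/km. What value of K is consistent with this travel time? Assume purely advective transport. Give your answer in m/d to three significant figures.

t = 133 years = 48550 d
v = L / t = 396 / 48550 = 0.008157 m/d
K = v · n / i = 0.008157 × 0.17 / 0.0071 = 0.195 m/d

0.195 m/d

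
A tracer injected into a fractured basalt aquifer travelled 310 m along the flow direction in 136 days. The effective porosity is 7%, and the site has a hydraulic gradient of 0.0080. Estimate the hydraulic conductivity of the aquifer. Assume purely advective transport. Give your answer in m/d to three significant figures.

19.9 m/d

v = L / t = 310 / 136 = 2.279 m/d
K = v · n / i = 2.279 × 0.07 / 0.0080 = 19.9 m/d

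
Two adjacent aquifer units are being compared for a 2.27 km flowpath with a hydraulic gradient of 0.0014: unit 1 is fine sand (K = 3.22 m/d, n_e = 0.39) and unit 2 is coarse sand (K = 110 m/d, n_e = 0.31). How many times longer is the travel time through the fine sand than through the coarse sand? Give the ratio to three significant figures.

Unit 1 (fine sand): v = 3.22×0.0014/0.39 = 0.01156 m/d, t = 2270/0.01156 = 196400 d
Unit 2 (coarse sand): v = 110×0.0014/0.31 = 0.4968 m/d, t = 2270/0.4968 = 4569 d
t(fine sand) / t(coarse sand) = 196400/4569 = 43.0

43.0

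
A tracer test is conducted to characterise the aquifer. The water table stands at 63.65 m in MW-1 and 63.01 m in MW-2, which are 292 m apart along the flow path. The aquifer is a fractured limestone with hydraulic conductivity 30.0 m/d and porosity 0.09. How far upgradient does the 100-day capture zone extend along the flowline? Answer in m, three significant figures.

Hydraulic gradient i = (63.65 − 63.01) / 292 = 0.64 / 292 = 0.002192
Darcy flux q = K·i = 30.0 × 0.002192 = 0.06575 m/d
Seepage velocity v = q / n = 0.06575 / 0.09 = 0.7306 m/d
L = v × T = 0.7306 × 100 = 73.06 m

73.1 m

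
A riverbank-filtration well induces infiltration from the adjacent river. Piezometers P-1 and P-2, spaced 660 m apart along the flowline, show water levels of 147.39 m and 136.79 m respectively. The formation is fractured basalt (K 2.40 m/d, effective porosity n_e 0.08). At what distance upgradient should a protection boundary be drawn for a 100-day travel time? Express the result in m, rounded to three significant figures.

48.2 m

Hydraulic gradient i = (147.39 − 136.79) / 660 = 10.60 / 660 = 0.01606
Darcy flux q = K·i = 2.40 × 0.01606 = 0.03855 m/d
Seepage velocity v = q / n = 0.03855 / 0.08 = 0.4818 m/d
L = v × T = 0.4818 × 100 = 48.18 m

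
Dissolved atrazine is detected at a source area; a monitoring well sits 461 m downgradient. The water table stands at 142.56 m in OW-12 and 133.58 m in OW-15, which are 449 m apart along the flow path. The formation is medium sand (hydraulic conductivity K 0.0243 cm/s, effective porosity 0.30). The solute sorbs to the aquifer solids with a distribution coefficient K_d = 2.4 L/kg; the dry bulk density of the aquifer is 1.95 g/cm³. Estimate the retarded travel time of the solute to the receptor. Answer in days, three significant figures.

Hydraulic gradient i = (142.56 − 133.58) / 449 = 8.98 / 449 = 0.02000
K = 0.0243 cm/s × 864 = 21.00 m/d
Specific discharge q = 21.00 × 0.02000 = 0.4199 m/d
v = Ki/n = 21.00·0.02000/0.30 = 1.400 m/d
Retardation R = 1 + ρ_b·K_d/n = 1 + 1.95×2.4/0.30 = 16.60
Contaminant velocity v_c = v/R = 1.400/16.60 = 0.08432 m/d
t = L/v_c = 461/0.08432 = 5467 d

5470 days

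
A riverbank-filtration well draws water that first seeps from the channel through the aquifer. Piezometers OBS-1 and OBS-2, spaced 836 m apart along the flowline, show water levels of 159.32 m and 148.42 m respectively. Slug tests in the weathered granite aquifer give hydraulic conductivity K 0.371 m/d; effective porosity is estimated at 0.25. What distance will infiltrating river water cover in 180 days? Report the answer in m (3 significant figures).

3.48 m

Hydraulic gradient i = (159.32 − 148.42) / 836 = 10.90 / 836 = 0.01304
q = Ki = 0.371 × 0.01304 = 0.004837 m/d
Average linear velocity = 0.004837 / 0.25 = 0.01935 m/d
L = v × T = 0.01935 × 180 = 3.483 m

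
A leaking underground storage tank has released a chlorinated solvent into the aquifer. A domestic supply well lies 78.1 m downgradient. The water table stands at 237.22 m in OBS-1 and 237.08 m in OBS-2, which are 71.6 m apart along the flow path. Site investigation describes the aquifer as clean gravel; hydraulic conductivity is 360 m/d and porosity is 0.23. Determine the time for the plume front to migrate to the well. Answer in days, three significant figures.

Hydraulic gradient i = (237.22 − 237.08) / 71.6 = 0.14 / 71.6 = 0.001955
Specific discharge q = 360 × 0.001955 = 0.7039 m/d
Seepage velocity v = q / n = 0.7039 / 0.23 = 3.060 m/d
t = L / v = 78.1 / 3.060 = 25.52 d

25.5 days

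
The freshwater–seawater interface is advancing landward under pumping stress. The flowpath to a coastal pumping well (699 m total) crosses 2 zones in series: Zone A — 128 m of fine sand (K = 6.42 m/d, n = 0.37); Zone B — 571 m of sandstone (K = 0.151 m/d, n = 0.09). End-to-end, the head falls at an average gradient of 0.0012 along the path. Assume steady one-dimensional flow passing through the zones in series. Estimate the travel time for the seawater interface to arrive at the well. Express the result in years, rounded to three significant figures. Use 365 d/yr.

1230 years

For zones in series the flux q is common to all zones; the equivalent conductivity is the harmonic (thickness-weighted) mean, K_eq = L_total / Σ(L_j/K_j).
Σ(L/K) = 128/6.42 + 571/0.151 = 19.94 + 3781 = 3801 d
K_eq = L_total / Σ(L/K) = 699 / 3801 = 0.1839 m/d
q = K_eq · i = 0.1839 × 0.0012 = 2.207e-4 m/d (same in every zone)
Zone A: v = q/n = 2.207e-4/0.37 = 5.964e-4 m/d → t_A = 128/5.964e-4 = 214600 d
Zone B: v = q/n = 2.207e-4/0.09 = 0.002452 m/d → t_B = 571/0.002452 = 232900 d
Total t = 214600 + 232900 = 447500 d
   = 447500 / 365 = 1230 yr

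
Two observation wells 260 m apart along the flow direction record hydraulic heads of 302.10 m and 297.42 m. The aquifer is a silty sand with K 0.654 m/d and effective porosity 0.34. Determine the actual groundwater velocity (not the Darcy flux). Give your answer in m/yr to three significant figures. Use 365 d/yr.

12.6 m/yr

Hydraulic gradient i = (302.10 − 297.42) / 260 = 4.68 / 260 = 0.01800
q = Ki = 0.654 × 0.01800 = 0.01177 m/d
v = Ki/n = 0.654·0.01800/0.34 = 0.03462 m/d
   = 0.03462 × 365 = 12.6 m/yr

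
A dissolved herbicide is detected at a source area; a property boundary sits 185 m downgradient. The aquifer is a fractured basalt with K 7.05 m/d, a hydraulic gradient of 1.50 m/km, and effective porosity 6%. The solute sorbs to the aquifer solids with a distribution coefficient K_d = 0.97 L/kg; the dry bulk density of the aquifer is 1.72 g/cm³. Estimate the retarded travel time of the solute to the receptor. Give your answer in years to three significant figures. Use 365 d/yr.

82.8 years

Darcy flux q = K·i = 7.05 × 0.0015 = 0.01058 m/d
v = Ki/n = 7.05·0.0015/0.06 = 0.1763 m/d
Retardation R = 1 + ρ_b·K_d/n = 1 + 1.72×0.97/0.06 = 28.81
Contaminant velocity v_c = v/R = 0.1763/28.81 = 0.006118 m/d
t = L/v_c = 185/0.006118 = 30240 d
   = 30240/365 = 82.8 yr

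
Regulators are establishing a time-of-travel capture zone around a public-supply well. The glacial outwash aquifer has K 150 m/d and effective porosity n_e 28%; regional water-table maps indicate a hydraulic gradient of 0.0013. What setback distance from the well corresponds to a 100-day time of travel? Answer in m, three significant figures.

q = Ki = 150 × 0.0013 = 0.1950 m/d
Average linear velocity = 0.1950 / 0.28 = 0.6964 m/d
L = v × T = 0.6964 × 100 = 69.64 m

69.6 m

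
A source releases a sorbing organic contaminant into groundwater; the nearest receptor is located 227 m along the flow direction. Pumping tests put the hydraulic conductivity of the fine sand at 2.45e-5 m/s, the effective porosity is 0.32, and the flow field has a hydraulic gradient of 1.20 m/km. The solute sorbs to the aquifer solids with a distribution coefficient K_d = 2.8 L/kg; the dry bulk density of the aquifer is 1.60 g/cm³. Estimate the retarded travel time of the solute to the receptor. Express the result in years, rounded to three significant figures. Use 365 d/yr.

K = 2.45e-5 m/s × 86400 s/d = 2.117 m/d
Specific discharge q = 2.117 × 0.0012 = 0.002540 m/d
Seepage velocity v = q / n = 0.002540 / 0.32 = 0.007938 m/d
Retardation R = 1 + ρ_b·K_d/n = 1 + 1.60×2.8/0.32 = 15.00
Contaminant velocity v_c = v/R = 0.007938/15.00 = 5.292e-4 m/d
t = L/v_c = 227/5.292e-4 = 428900 d
   = 428900/365 = 1180 yr

1180 years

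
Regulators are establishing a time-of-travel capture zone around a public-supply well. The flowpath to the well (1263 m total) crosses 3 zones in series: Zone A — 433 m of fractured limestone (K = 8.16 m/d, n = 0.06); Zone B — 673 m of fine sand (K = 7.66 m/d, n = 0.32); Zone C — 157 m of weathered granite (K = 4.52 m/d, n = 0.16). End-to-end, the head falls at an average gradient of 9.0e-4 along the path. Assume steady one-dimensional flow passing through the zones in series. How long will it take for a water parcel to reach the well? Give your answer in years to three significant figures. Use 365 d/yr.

Steady 1-D flow in series ⇒ the Darcy flux q is identical in every zone and the zone head losses add (resistances L/K in series).
Σ(L/K) = 433/8.16 + 673/7.66 + 157/4.52 = 53.06 + 87.86 + 34.73 = 175.7 d
K_eq = L_total / Σ(L/K) = 1263 / 175.7 = 7.190 m/d
q = K_eq · i = 7.190 × 9.0e-4 = 0.006471 m/d (same in every zone)
Zone A: v = q/n = 0.006471/0.06 = 0.1079 m/d → t_A = 433/0.1079 = 4015 d
Zone B: v = q/n = 0.006471/0.32 = 0.02022 m/d → t_B = 673/0.02022 = 33280 d
Zone C: v = q/n = 0.006471/0.16 = 0.04044 m/d → t_C = 157/0.04044 = 3882 d
Total t = 4015 + 33280 + 3882 = 41180 d
   = 41180 / 365 = 113 yr

113 years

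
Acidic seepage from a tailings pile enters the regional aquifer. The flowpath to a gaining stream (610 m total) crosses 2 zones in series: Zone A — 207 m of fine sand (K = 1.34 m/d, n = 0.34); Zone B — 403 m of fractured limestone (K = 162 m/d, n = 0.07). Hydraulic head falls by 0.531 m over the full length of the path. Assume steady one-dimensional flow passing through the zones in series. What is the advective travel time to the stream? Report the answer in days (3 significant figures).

Steady 1-D flow in series ⇒ the Darcy flux q is identical in every zone and the zone head losses add (resistances L/K in series).
Σ(L/K) = 207/1.34 + 403/162 = 154.5 + 2.488 = 157.0 d
q = ΔH / Σ(L/K) = 0.531 / 157.0 = 0.003383 m/d (same in every zone)
Zone A: v = q/n = 0.003383/0.34 = 0.009950 m/d → t_A = 207/0.009950 = 20800 d
Zone B: v = q/n = 0.003383/0.07 = 0.04833 m/d → t_B = 403/0.04833 = 8339 d
Total t = 20800 + 8339 = 29140 d

29100 days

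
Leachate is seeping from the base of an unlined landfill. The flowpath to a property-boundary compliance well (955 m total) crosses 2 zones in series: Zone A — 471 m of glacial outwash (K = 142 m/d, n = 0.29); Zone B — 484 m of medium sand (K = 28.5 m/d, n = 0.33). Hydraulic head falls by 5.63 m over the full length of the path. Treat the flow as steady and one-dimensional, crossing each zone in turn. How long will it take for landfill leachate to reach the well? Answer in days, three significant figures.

1070 days

Steady 1-D flow in series ⇒ the Darcy flux q is identical in every zone and the zone head losses add (resistances L/K in series).
Σ(L/K) = 471/142 + 484/28.5 = 3.317 + 16.98 = 20.30 d
q = ΔH / Σ(L/K) = 5.63 / 20.30 = 0.2773 m/d (same in every zone)
Zone A: v = q/n = 0.2773/0.29 = 0.9564 m/d → t_A = 471/0.9564 = 492.5 d
Zone B: v = q/n = 0.2773/0.33 = 0.8405 m/d → t_B = 484/0.8405 = 575.9 d
Total t = 492.5 + 575.9 = 1068 d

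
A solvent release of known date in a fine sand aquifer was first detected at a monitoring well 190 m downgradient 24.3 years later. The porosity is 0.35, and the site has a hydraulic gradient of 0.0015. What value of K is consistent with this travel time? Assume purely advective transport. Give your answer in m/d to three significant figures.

5.00 m/d

t = 24.3 years = 8870 d
v = L / t = 190 / 8870 = 0.02142 m/d
K = v · n / i = 0.02142 × 0.35 / 0.0015 = 5.00 m/d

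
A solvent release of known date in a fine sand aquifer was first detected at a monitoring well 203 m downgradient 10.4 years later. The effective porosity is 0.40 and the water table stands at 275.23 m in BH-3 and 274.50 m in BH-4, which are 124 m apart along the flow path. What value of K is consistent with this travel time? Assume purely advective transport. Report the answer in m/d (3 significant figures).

Hydraulic gradient i = (275.23 − 274.50) / 124 = 0.73 / 124 = 0.005887
t = 10.4 years = 3796 d
v = L / t = 203 / 3796 = 0.05348 m/d
K = v · n / i = 0.05348 × 0.40 / 0.005887 = 3.63 m/d

3.63 m/d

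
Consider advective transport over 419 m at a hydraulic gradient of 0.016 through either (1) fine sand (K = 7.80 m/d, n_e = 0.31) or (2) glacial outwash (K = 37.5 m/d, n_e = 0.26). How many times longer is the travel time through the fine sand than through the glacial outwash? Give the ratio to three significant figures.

5.73

Unit 1 (fine sand): v = 7.80×0.016/0.31 = 0.4026 m/d, t = 419/0.4026 = 1041 d
Unit 2 (glacial outwash): v = 37.5×0.016/0.26 = 2.308 m/d, t = 419/2.308 = 181.6 d
t(fine sand) / t(glacial outwash) = 1041/181.6 = 5.73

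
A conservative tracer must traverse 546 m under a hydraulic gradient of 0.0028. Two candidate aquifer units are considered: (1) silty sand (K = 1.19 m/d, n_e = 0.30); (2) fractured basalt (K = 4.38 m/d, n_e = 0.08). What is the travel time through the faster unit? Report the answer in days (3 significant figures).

3560 days

Unit 1 (silty sand): v = 1.19×0.0028/0.30 = 0.01111 m/d, t = 546/0.01111 = 49160 d
Unit 2 (fractured basalt): v = 4.38×0.0028/0.08 = 0.1533 m/d, t = 546/0.1533 = 3562 d
Faster unit: t = 3560 d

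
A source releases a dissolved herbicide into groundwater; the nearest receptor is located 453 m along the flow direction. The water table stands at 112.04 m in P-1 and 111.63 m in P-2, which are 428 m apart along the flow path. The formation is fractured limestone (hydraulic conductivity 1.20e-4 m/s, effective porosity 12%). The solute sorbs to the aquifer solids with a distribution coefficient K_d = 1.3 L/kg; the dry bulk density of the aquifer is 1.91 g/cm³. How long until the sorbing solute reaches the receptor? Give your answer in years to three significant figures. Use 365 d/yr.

325 years

Hydraulic gradient i = (112.04 − 111.63) / 428 = 0.41 / 428 = 9.579e-4
K = 1.20e-4 m/s × 86400 s/d = 10.37 m/d
Darcy flux q = K·i = 10.37 × 9.579e-4 = 0.009932 m/d
v = Ki/n = 10.37·9.579e-4/0.12 = 0.08277 m/d
Retardation R = 1 + ρ_b·K_d/n = 1 + 1.91×1.3/0.12 = 21.69
Contaminant velocity v_c = v/R = 0.08277/21.69 = 0.003816 m/d
t = L/v_c = 453/0.003816 = 118700 d
   = 118700/365 = 325 yr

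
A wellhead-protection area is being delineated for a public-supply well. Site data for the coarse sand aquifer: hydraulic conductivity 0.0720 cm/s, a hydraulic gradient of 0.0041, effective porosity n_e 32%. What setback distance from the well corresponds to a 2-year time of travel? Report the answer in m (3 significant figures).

K = 0.0720 cm/s × 864 = 62.21 m/d
Specific discharge q = 62.21 × 0.0041 = 0.2551 m/d
Average linear velocity = 0.2551 / 0.32 = 0.7970 m/d
T = 2 yr × 365 = 730 d
L = v × T = 0.7970 × 730 = 581.8 m

582 m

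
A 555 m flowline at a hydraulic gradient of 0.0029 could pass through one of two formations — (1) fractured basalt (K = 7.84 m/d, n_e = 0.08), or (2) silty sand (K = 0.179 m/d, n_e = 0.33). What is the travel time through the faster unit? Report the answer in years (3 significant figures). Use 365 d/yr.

5.35 years

Unit 1 (fractured basalt): v = 7.84×0.0029/0.08 = 0.2842 m/d, t = 555/0.2842 = 1953 d
Unit 2 (silty sand): v = 0.179×0.0029/0.33 = 0.001573 m/d, t = 555/0.001573 = 352800 d
Faster: 1953 d / 365 = 5.35 yr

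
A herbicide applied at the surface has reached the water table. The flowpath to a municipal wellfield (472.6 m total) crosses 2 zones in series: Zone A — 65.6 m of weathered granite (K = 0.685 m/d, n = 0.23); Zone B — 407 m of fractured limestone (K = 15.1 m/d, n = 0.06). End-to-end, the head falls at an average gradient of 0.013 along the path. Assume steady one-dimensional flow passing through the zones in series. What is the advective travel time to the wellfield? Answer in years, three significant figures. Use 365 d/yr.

2.16 years

For zones in series the flux q is common to all zones; the equivalent conductivity is the harmonic (thickness-weighted) mean, K_eq = L_total / Σ(L_j/K_j).
Σ(L/K) = 65.6/0.685 + 407/15.1 = 95.77 + 26.95 = 122.7 d
K_eq = L_total / Σ(L/K) = 472.6 / 122.7 = 3.851 m/d
q = K_eq · i = 3.851 × 0.013 = 0.05006 m/d (same in every zone)
Zone A: v = q/n = 0.05006/0.23 = 0.2177 m/d → t_A = 65.6/0.2177 = 301.4 d
Zone B: v = q/n = 0.05006/0.06 = 0.8344 m/d → t_B = 407/0.8344 = 487.8 d
Total t = 301.4 + 487.8 = 789.2 d
   = 789.2 / 365 = 2.16 yr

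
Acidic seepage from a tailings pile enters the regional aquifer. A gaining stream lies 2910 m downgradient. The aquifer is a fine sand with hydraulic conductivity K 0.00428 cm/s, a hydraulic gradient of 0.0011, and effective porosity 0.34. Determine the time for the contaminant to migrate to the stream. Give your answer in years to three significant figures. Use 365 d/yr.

666 years

K = 0.00428 cm/s × 864 = 3.698 m/d
q = Ki = 3.698 × 0.0011 = 0.004068 m/d
v_s = q/n_e = 0.004068/0.34 = 0.01196 m/d
t = L / v = 2910 / 0.01196 = 243200 d
   = 243200 / 365 = 666 yr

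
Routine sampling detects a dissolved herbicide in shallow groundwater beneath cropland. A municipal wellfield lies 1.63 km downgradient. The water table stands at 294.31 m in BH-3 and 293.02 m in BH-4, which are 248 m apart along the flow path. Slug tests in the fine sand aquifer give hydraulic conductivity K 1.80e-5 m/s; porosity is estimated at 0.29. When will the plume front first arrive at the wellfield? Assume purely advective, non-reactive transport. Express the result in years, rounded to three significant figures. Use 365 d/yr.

Hydraulic gradient i = (294.31 − 293.02) / 248 = 1.29 / 248 = 0.005202
K = 1.80e-5 m/s × 86400 s/d = 1.555 m/d
q = Ki = 1.555 × 0.005202 = 0.008090 m/d
Seepage velocity v = q / n = 0.008090 / 0.29 = 0.02789 m/d
L = 1.63 km = 1630 m
t = L / v = 1630 / 0.02789 = 58430 d
   = 58430 / 365 = 160 yr

160 years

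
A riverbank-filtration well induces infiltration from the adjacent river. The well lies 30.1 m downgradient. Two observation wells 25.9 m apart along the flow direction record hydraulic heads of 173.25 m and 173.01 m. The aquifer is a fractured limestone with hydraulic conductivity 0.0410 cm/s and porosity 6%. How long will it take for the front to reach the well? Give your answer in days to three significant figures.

Hydraulic gradient i = (173.25 − 173.01) / 25.9 = 0.24 / 25.9 = 0.009266
K = 0.0410 cm/s × 864 = 35.42 m/d
q = Ki = 35.42 × 0.009266 = 0.3283 m/d
Seepage velocity v = q / n = 0.3283 / 0.06 = 5.471 m/d
t = L / v = 30.1 / 5.471 = 5.502 d

5.50 days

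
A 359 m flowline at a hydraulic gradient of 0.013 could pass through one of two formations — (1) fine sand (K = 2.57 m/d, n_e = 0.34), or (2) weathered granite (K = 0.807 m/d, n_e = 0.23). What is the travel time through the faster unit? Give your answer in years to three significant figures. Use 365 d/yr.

10.0 years

Unit 1 (fine sand): v = 2.57×0.013/0.34 = 0.09826 m/d, t = 359/0.09826 = 3653 d
Unit 2 (weathered granite): v = 0.807×0.013/0.23 = 0.04561 m/d, t = 359/0.04561 = 7871 d
Faster: 3653 d / 365 = 10.0 yr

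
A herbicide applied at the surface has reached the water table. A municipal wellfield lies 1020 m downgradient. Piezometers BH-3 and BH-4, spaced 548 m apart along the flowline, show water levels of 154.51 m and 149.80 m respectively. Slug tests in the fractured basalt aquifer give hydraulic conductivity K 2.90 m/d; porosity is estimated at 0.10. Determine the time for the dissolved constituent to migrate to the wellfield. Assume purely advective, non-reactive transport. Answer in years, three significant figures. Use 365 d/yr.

Hydraulic gradient i = (154.51 − 149.80) / 548 = 4.71 / 548 = 0.008595
q = Ki = 2.90 × 0.008595 = 0.02493 m/d
Seepage velocity v = q / n = 0.02493 / 0.10 = 0.2493 m/d
t = L / v = 1020 / 0.2493 = 4092 d
   = 4092 / 365 = 11.2 yr

11.2 years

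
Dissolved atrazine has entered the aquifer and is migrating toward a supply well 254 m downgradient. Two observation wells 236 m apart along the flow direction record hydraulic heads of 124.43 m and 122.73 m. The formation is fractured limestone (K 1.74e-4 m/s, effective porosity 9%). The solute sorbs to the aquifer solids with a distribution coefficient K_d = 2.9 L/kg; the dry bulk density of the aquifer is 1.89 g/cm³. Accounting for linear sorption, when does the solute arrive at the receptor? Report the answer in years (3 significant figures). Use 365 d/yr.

35.8 years

Hydraulic gradient i = (124.43 − 122.73) / 236 = 1.70 / 236 = 0.007203
K = 1.74e-4 m/s × 86400 s/d = 15.03 m/d
Specific discharge q = 15.03 × 0.007203 = 0.1083 m/d
Average linear velocity = 0.1083 / 0.09 = 1.203 m/d
Retardation R = 1 + ρ_b·K_d/n = 1 + 1.89×2.9/0.09 = 61.90
Contaminant velocity v_c = v/R = 1.203/61.90 = 0.01944 m/d
t = L/v_c = 254/0.01944 = 13070 d
   = 13070/365 = 35.8 yr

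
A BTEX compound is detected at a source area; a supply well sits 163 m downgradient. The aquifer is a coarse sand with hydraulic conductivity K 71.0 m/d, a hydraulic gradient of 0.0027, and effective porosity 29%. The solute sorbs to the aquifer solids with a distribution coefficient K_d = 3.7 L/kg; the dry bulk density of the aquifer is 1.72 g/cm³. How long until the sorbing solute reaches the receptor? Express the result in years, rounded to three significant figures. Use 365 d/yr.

Darcy flux q = K·i = 71.0 × 0.0027 = 0.1917 m/d
Average linear velocity = 0.1917 / 0.29 = 0.6610 m/d
Retardation R = 1 + ρ_b·K_d/n = 1 + 1.72×3.7/0.29 = 22.94
Contaminant velocity v_c = v/R = 0.6610/22.94 = 0.02881 m/d
t = L/v_c = 163/0.02881 = 5658 d
   = 5658/365 = 15.5 yr

15.5 years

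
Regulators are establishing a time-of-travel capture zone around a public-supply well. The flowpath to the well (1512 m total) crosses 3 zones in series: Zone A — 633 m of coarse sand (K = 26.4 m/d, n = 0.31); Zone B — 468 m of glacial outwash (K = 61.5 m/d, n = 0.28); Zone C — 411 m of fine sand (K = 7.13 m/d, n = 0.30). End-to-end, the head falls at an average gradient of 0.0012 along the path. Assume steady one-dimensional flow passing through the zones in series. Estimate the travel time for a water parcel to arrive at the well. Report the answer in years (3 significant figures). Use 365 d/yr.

60.7 years

For zones in series the flux q is common to all zones; the equivalent conductivity is the harmonic (thickness-weighted) mean, K_eq = L_total / Σ(L_j/K_j).
Σ(L/K) = 633/26.4 + 468/61.5 + 411/7.13 = 23.98 + 7.610 + 57.64 = 89.23 d
K_eq = L_total / Σ(L/K) = 1512 / 89.23 = 16.94 m/d
q = K_eq · i = 16.94 × 0.0012 = 0.02033 m/d (same in every zone)
Zone A: v = q/n = 0.02033/0.31 = 0.06559 m/d → t_A = 633/0.06559 = 9650 d
Zone B: v = q/n = 0.02033/0.28 = 0.07262 m/d → t_B = 468/0.07262 = 6444 d
Zone C: v = q/n = 0.02033/0.30 = 0.06778 m/d → t_C = 411/0.06778 = 6064 d
Total t = 9650 + 6444 + 6064 = 22160 d
   = 22160 / 365 = 60.7 yr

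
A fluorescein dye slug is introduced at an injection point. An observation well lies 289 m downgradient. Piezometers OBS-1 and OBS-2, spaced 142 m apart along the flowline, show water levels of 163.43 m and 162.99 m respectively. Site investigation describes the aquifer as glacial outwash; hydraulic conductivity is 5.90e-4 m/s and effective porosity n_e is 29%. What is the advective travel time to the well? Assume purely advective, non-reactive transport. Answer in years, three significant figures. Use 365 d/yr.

Hydraulic gradient i = (163.43 − 162.99) / 142 = 0.44 / 142 = 0.003099
K = 5.90e-4 m/s × 86400 s/d = 50.98 m/d
q = Ki = 50.98 × 0.003099 = 0.1580 m/d
Average linear velocity = 0.1580 / 0.29 = 0.5447 m/d
t = L / v = 289 / 0.5447 = 530.6 d
   = 530.6 / 365 = 1.45 yr

1.45 years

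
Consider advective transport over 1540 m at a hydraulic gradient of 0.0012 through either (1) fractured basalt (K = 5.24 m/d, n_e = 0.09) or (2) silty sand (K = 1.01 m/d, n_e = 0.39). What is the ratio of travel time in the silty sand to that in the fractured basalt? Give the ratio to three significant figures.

22.5

Unit 1 (fractured basalt): v = 5.24×0.0012/0.09 = 0.06987 m/d, t = 1540/0.06987 = 22040 d
Unit 2 (silty sand): v = 1.01×0.0012/0.39 = 0.003108 m/d, t = 1540/0.003108 = 495500 d
t(silty sand) / t(fractured basalt) = 495500/22040 = 22.5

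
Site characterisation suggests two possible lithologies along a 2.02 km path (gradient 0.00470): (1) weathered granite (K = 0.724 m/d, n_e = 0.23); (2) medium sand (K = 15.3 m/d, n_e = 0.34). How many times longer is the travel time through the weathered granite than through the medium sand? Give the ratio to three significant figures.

14.3

Unit 1 (weathered granite): v = 0.724×0.0047/0.23 = 0.01479 m/d, t = 2020/0.01479 = 136500 d
Unit 2 (medium sand): v = 15.3×0.0047/0.34 = 0.2115 m/d, t = 2020/0.2115 = 9551 d
t(weathered granite) / t(medium sand) = 136500/9551 = 14.3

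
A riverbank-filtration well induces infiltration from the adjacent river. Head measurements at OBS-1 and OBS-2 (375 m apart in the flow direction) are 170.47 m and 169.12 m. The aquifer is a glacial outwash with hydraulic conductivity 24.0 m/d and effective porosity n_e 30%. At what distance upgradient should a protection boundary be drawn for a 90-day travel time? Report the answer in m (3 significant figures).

25.9 m

Hydraulic gradient i = (170.47 − 169.12) / 375 = 1.35 / 375 = 0.003600
Specific discharge q = 24.0 × 0.003600 = 0.08640 m/d
Average linear velocity = 0.08640 / 0.30 = 0.2880 m/d
L = v × T = 0.2880 × 90 = 25.92 m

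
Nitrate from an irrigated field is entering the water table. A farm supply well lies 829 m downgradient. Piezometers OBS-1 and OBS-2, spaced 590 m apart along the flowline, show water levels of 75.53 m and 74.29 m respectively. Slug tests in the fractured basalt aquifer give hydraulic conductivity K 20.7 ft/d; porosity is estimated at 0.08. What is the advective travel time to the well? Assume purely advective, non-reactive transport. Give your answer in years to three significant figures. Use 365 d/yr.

13.7 years

Hydraulic gradient i = (75.53 − 74.29) / 590 = 1.24 / 590 = 0.002102
K = 20.7 ft/d × 0.3048 = 6.309 m/d
Specific discharge q = 6.309 × 0.002102 = 0.01326 m/d
Seepage velocity v = q / n = 0.01326 / 0.08 = 0.1658 m/d
t = L / v = 829 / 0.1658 = 5001 d
   = 5001 / 365 = 13.7 yr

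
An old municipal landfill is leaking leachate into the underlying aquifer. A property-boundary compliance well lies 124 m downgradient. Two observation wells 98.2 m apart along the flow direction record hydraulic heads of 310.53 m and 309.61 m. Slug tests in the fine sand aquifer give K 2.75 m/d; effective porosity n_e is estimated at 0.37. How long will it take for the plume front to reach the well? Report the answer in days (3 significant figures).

1780 days

Hydraulic gradient i = (310.53 − 309.61) / 98.2 = 0.92 / 98.2 = 0.009369
Darcy flux q = K·i = 2.75 × 0.009369 = 0.02576 m/d
Seepage velocity v = q / n = 0.02576 / 0.37 = 0.06963 m/d
t = L / v = 124 / 0.06963 = 1781 d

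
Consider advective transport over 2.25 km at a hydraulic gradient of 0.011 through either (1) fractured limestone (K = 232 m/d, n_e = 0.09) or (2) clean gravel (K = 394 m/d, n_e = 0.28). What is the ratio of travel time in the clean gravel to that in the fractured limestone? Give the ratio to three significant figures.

Unit 1 (fractured limestone): v = 232×0.011/0.09 = 28.36 m/d, t = 2250/28.36 = 79.35 d
Unit 2 (clean gravel): v = 394×0.011/0.28 = 15.48 m/d, t = 2250/15.48 = 145.4 d
t(clean gravel) / t(fractured limestone) = 145.4/79.35 = 1.83

1.83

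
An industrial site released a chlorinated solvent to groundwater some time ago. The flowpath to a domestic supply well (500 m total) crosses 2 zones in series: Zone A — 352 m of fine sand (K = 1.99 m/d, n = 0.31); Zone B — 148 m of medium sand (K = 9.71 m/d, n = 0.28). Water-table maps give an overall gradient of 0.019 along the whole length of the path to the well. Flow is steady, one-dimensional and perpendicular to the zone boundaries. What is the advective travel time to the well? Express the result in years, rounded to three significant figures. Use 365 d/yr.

8.34 years

Continuity: the same q passes through each zone, so ΔH = q·Σ(L_j/K_j) — the zones act as resistances in series.
Σ(L/K) = 352/1.99 + 148/9.71 = 176.9 + 15.24 = 192.1 d
K_eq = L_total / Σ(L/K) = 500 / 192.1 = 2.602 m/d
q = K_eq · i = 2.602 × 0.019 = 0.04945 m/d (same in every zone)
Zone A: v = q/n = 0.04945/0.31 = 0.1595 m/d → t_A = 352/0.1595 = 2207 d
Zone B: v = q/n = 0.04945/0.28 = 0.1766 m/d → t_B = 148/0.1766 = 838.1 d
Total t = 2207 + 838.1 = 3045 d
   = 3045 / 365 = 8.34 yr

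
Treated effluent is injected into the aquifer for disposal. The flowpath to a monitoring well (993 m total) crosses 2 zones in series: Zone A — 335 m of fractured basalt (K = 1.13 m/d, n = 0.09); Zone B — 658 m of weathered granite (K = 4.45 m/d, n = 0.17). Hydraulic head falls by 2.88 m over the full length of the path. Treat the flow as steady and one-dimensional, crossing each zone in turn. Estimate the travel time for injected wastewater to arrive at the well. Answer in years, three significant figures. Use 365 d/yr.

60.0 years

Continuity: the same q passes through each zone, so ΔH = q·Σ(L_j/K_j) — the zones act as resistances in series.
Σ(L/K) = 335/1.13 + 658/4.45 = 296.5 + 147.9 = 444.3 d
q = ΔH / Σ(L/K) = 2.88 / 444.3 = 0.006482 m/d (same in every zone)
Zone A: v = q/n = 0.006482/0.09 = 0.07202 m/d → t_A = 335/0.07202 = 4652 d
Zone B: v = q/n = 0.006482/0.17 = 0.03813 m/d → t_B = 658/0.03813 = 17260 d
Total t = 4652 + 17260 = 21910 d
   = 21910 / 365 = 60.0 yr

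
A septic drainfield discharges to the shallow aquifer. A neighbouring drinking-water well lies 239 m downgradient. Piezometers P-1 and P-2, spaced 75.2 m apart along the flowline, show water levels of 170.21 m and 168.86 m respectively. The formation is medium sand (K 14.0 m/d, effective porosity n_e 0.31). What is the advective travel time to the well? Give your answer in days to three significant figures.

295 days

Hydraulic gradient i = (170.21 − 168.86) / 75.2 = 1.35 / 75.2 = 0.01795
q = Ki = 14.0 × 0.01795 = 0.2513 m/d
Seepage velocity v = q / n = 0.2513 / 0.31 = 0.8107 m/d
t = L / v = 239 / 0.8107 = 294.8 d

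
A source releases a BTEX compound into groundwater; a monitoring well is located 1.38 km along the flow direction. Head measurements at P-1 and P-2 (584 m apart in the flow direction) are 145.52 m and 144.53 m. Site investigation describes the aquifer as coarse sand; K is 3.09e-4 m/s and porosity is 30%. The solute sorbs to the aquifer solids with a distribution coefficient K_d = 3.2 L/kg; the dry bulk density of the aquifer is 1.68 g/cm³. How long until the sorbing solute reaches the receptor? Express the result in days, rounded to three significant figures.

173000 days

Hydraulic gradient i = (145.52 − 144.53) / 584 = 0.99 / 584 = 0.001695
K = 3.09e-4 m/s × 86400 s/d = 26.70 m/d
Darcy flux q = K·i = 26.70 × 0.001695 = 0.04526 m/d
Seepage velocity v = q / n = 0.04526 / 0.30 = 0.1509 m/d
Retardation R = 1 + ρ_b·K_d/n = 1 + 1.68×3.2/0.30 = 18.92
Contaminant velocity v_c = v/R = 0.1509/18.92 = 0.007974 m/d
L = 1.38 km = 1380 m
t = L/v_c = 1380/0.007974 = 173100 d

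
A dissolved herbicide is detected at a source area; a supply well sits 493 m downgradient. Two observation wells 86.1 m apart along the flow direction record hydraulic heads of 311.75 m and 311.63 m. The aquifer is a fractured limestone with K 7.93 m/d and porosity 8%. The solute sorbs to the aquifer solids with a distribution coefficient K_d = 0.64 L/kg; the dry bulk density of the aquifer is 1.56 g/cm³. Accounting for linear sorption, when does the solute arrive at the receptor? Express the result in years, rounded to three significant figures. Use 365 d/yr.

Hydraulic gradient i = (311.75 − 311.63) / 86.1 = 0.12 / 86.1 = 0.001394
q = Ki = 7.93 × 0.001394 = 0.01105 m/d
Seepage velocity v = q / n = 0.01105 / 0.08 = 0.1382 m/d
Retardation R = 1 + ρ_b·K_d/n = 1 + 1.56×0.64/0.08 = 13.48
Contaminant velocity v_c = v/R = 0.1382/13.48 = 0.01025 m/d
t = L/v_c = 493/0.01025 = 48100 d
   = 48100/365 = 132 yr

132 years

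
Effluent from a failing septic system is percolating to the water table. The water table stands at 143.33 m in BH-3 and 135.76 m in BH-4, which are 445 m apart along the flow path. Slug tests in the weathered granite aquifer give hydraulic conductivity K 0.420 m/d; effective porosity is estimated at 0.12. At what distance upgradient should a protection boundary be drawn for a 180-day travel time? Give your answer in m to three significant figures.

10.7 m

Hydraulic gradient i = (143.33 − 135.76) / 445 = 7.57 / 445 = 0.01701
q = Ki = 0.420 × 0.01701 = 0.007145 m/d
Seepage velocity v = q / n = 0.007145 / 0.12 = 0.05954 m/d
L = v × T = 0.05954 × 180 = 10.72 m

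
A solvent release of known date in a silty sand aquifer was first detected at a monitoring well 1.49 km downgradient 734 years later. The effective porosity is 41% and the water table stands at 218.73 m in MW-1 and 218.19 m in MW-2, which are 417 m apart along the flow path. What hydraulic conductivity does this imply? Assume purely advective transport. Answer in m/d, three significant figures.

Hydraulic gradient i = (218.73 − 218.19) / 417 = 0.54 / 417 = 0.001295
t = 734 years = 267900 d
L = 1.49 km = 1490 m
v = L / t = 1490 / 267900 = 0.005562 m/d
K = v · n / i = 0.005562 × 0.41 / 0.001295 = 1.76 m/d

1.76 m/d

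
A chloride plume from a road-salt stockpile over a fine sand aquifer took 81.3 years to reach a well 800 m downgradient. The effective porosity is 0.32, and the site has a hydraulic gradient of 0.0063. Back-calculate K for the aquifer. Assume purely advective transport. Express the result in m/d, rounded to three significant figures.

t = 81.3 years = 29670 d
v = L / t = 800 / 29670 = 0.02696 m/d
K = v · n / i = 0.02696 × 0.32 / 0.0063 = 1.37 m/d

1.37 m/d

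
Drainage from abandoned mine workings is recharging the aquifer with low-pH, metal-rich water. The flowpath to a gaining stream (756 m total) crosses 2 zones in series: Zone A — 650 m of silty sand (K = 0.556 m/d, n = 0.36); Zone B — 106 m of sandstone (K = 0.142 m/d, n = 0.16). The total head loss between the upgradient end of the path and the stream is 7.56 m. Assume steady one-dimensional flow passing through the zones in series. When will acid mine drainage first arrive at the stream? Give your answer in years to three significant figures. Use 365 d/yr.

Continuity: the same q passes through each zone, so ΔH = q·Σ(L_j/K_j) — the zones act as resistances in series.
Σ(L/K) = 650/0.556 + 106/0.142 = 1169 + 746.5 = 1916 d
q = ΔH / Σ(L/K) = 7.56 / 1916 = 0.003947 m/d (same in every zone)
Zone A: v = q/n = 0.003947/0.36 = 0.01096 m/d → t_A = 650/0.01096 = 59290 d
Zone B: v = q/n = 0.003947/0.16 = 0.02467 m/d → t_B = 106/0.02467 = 4297 d
Total t = 59290 + 4297 = 63590 d
   = 63590 / 365 = 174 yr

174 years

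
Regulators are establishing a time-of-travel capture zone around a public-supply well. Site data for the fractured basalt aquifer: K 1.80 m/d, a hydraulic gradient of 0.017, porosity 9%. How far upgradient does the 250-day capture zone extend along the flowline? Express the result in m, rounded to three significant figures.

85.0 m

q = Ki = 1.80 × 0.017 = 0.03060 m/d
Seepage velocity v = q / n = 0.03060 / 0.09 = 0.3400 m/d
L = v × T = 0.3400 × 250 = 85.00 m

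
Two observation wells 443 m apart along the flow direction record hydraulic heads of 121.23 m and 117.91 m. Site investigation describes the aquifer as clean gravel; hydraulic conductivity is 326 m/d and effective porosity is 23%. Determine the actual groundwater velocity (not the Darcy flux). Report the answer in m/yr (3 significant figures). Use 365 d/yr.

3880 m/yr

Hydraulic gradient i = (121.23 − 117.91) / 443 = 3.32 / 443 = 0.007494
Darcy flux q = K·i = 326 × 0.007494 = 2.443 m/d
Seepage velocity v = q / n = 2.443 / 0.23 = 10.62 m/d
   = 10.62 × 365 = 3880 m/yr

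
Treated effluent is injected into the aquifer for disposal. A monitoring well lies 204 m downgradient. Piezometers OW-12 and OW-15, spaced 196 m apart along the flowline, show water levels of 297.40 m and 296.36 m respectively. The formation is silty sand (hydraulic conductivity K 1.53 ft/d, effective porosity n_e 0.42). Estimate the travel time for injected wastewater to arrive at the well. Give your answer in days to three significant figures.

34600 days

Hydraulic gradient i = (297.40 − 296.36) / 196 = 1.04 / 196 = 0.005306
K = 1.53 ft/d × 0.3048 = 0.4663 m/d
Specific discharge q = 0.4663 × 0.005306 = 0.002474 m/d
v_s = q/n_e = 0.002474/0.42 = 0.005892 m/d
t = L / v = 204 / 0.005892 = 34630 d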